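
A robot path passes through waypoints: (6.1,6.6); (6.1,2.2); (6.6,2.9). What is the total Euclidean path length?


Segment lengths:
  seg1 = sqrt((0.0)^2 + (-4.4)^2) = 4.4
  seg2 = sqrt((0.5)^2 + (0.7)^2) = 0.8602
Total = 5.2602


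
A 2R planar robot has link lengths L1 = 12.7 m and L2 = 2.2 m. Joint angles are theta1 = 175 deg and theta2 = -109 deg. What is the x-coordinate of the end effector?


Convert angles to radians: theta1 = 3.0543, theta2 = -1.9024
x = L1*cos(theta1) + L2*cos(theta1+theta2)
x = -12.6517 + 0.8948
x = -11.7569


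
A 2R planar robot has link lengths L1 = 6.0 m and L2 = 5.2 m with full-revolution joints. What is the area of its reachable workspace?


r_max = L1 + L2 = 11.2 m
r_min = |L1 - L2| = 0.8 m
Area = pi*(r_max^2 - r_min^2)
= pi*(125.44 - 0.64)
= pi * 124.8
= 392.0708 m^2


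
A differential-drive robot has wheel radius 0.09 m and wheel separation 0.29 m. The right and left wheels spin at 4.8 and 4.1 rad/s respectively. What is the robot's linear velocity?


vR = r*wR = 0.09*4.8 = 0.432 m/s
vL = r*wL = 0.09*4.1 = 0.369 m/s
v = (vR+vL)/2 = 0.4005 m/s
omega = (vR-vL)/L = 0.2172 rad/s
linear velocity = 0.4005 m/s


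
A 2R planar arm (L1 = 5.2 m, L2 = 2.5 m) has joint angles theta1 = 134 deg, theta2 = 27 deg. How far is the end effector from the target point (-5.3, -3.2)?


End effector via forward kinematics:
x = L1*cos(t1) + L2*cos(t1+t2) = -5.976
y = L1*sin(t1) + L2*sin(t1+t2) = 4.5545
Distance to target:
d = sqrt((-5.3 - -5.976)^2 + (-3.2 - 4.5545)^2)
= sqrt(0.457 + 60.1321)
= 7.7839 m


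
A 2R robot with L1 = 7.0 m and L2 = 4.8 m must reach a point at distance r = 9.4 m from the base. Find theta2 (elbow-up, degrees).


cos(theta2) = (r^2 - L1^2 - L2^2) / (2*L1*L2)
cos(theta2) = (88.36 - 49.0 - 23.04) / 67.2
cos(theta2) = 0.242857
theta2 = 75.9448 degrees


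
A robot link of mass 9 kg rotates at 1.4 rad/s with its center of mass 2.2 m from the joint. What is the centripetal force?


F = m * omega^2 * r
= 9 * 1.4^2 * 2.2
= 9 * 1.96 * 2.2
= 38.808 N


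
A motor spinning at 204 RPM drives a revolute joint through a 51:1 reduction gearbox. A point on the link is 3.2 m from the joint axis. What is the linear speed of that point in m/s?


omega_motor = 204 * 2*pi/60 = 21.3628 rad/s
omega_joint = omega_motor / 51 = 0.4189 rad/s
v = omega_joint * r = 0.4189 * 3.2
= 1.3404 m/s


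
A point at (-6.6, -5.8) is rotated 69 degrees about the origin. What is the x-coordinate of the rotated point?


x' = x*cos(theta) - y*sin(theta)
cos(69 deg) = 0.3584, sin(69 deg) = 0.9336
x' = -6.6 * 0.3584 - -5.8 * 0.9336
= -2.3652 - -5.4148
= 3.0495


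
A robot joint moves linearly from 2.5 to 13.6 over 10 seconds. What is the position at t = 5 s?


s = t/T = 5/10 = 0.5
p(t) = p0 + (pf-p0)*s
= 2.5 + (13.6 - 2.5) * 0.5
= 8.05


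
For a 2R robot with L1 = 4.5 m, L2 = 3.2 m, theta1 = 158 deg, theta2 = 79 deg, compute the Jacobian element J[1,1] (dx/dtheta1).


J[1,1] = -L1*sin(t1) - L2*sin(t1+t2)
= -4.5*sin(158) - 3.2*sin(237)
= 0.998


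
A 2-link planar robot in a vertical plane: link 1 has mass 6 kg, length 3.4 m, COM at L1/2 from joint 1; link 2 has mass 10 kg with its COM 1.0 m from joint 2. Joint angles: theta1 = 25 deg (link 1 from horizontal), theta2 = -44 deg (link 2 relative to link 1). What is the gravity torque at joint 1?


Horizontal distance from joint 1 to link-1 COM:
  x_c1 = (L1/2)*cos(t1) = 1.7 * 0.9063 = 1.5407 m
Horizontal distance from joint 1 to link-2 COM:
  x_c2 = L1*cos(t1) + Lc2*cos(t1+t2)
       = 3.4*0.9063 + 1.0*0.9455 = 4.027 m
tau1 = m1*g*x_c1 + m2*g*x_c2
     = 6*9.81*1.5407 + 10*9.81*4.027
     = 90.687 + 395.0453
     = 485.7322 Nm


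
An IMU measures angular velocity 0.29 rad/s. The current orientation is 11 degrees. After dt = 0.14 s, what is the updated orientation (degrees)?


delta_theta = w * dt = 0.29 * 0.14 = 0.0406 rad
= 2.3262 deg
theta_new = 11 + 2.3262 = 13.3262 deg


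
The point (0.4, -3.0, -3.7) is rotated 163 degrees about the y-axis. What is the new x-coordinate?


Rotation about y-axis: x' = x*cos(theta) + z*sin(theta)
= 0.4 * -0.9563 + -3.7 * 0.2924
= -1.4643


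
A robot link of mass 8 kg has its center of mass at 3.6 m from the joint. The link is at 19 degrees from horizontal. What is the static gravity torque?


tau = m*g*L*cos(angle)
= 8 * 9.81 * 3.6 * cos(19 deg)
= 8 * 9.81 * 3.6 * 0.9455
= 267.1355 Nm


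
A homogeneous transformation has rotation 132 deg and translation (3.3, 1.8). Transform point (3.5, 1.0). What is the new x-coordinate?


x' = cos(theta)*px - sin(theta)*py + tx
= -0.6691*3.5 - 0.7431*1.0 + 3.3
= 0.2149


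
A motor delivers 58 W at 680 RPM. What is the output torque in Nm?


omega = 680 * 2*pi/60 = 71.2094 rad/s
tau = P / omega = 58 / 71.2094
= 0.8145 Nm


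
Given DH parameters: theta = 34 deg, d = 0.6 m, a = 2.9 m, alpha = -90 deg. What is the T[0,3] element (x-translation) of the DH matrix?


T[0,3] = a * cos(theta)
= 2.9 * cos(34 deg)
= 2.9 * 0.829
= 2.4042


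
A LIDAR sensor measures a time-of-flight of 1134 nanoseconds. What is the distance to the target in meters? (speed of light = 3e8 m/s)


tof = 1134 ns = 1.134e-06 s
dist = c * tof / 2
= 3e8 * 1.134e-06 / 2
= 170.1 m


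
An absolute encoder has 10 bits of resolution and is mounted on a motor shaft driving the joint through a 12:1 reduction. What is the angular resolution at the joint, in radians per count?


counts = 2^10 = 1024
effective counts at joint = 1024 * 12 = 12288
resolution = 2*pi / 12288
= 5.1133e-04 rad/count


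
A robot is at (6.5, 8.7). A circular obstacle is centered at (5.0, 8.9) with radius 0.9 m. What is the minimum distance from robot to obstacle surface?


center_dist = sqrt((6.5-5.0)^2 + (8.7-8.9)^2)
= sqrt(2.25 + 0.04)
= 1.5133
min_dist = center_dist - radius = 1.5133 - 0.9 = 0.6133 m


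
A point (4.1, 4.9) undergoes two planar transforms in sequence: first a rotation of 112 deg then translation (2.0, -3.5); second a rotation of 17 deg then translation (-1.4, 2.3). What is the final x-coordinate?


After transform 1:
x1 = cos(112)*4.1 - sin(112)*4.9 + 2.0 = -4.0791
y1 = sin(112)*4.1 + cos(112)*4.9 + -3.5 = -1.5341
After transform 2:
x2 = cos(17)*-4.0791 - sin(17)*-1.5341 + -1.4
= -4.8523


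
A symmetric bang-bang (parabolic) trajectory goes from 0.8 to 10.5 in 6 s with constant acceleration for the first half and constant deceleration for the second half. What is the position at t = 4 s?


Symmetric rest-to-rest: each phase covers (pf-p0)/2 in time T/2. 0.5*a*(T/2)^2 = (pf-p0)/2 => a = 4*(pf-p0)/T^2
a = 4*(10.5-0.8)/6^2 = 1.0778
t = 4 is in the deceleration phase (t > T/2).
p = pf - 0.5*a*(T-t)^2 = 10.5 - 0.5*1.0778*2^2
= 8.3444


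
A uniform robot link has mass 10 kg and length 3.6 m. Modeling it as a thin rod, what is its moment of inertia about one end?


I = (1/3) * m * L^2
= (1/3) * 10 * 3.6^2
= 0.333333 * 10 * 12.96
= 43.2 kg*m^2


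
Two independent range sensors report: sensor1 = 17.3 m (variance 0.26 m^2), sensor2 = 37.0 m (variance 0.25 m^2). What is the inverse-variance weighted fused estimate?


w1 = (1/var1) / (1/var1 + 1/var2)
   = 3.8462 / (3.8462 + 4.0) = 0.4902
w2 = 1 - w1 = 0.5098
fused = w1*s1 + w2*s2 = 8.4804 + 18.8627
= 27.3431 m


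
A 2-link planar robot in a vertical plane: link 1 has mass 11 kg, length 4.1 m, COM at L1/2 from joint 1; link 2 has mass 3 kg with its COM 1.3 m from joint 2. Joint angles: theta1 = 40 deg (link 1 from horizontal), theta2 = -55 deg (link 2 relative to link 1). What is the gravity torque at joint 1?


Horizontal distance from joint 1 to link-1 COM:
  x_c1 = (L1/2)*cos(t1) = 2.05 * 0.766 = 1.5704 m
Horizontal distance from joint 1 to link-2 COM:
  x_c2 = L1*cos(t1) + Lc2*cos(t1+t2)
       = 4.1*0.766 + 1.3*0.9659 = 4.3965 m
tau1 = m1*g*x_c1 + m2*g*x_c2
     = 11*9.81*1.5704 + 3*9.81*4.3965
     = 169.4609 + 129.3886
     = 298.8495 Nm


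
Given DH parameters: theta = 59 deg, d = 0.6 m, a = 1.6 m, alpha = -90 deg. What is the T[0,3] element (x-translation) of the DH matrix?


T[0,3] = a * cos(theta)
= 1.6 * cos(59 deg)
= 1.6 * 0.515
= 0.8241


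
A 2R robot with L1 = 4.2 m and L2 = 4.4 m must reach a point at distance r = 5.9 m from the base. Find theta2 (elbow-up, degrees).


cos(theta2) = (r^2 - L1^2 - L2^2) / (2*L1*L2)
cos(theta2) = (34.81 - 17.64 - 19.36) / 36.96
cos(theta2) = -0.059253
theta2 = 93.397 degrees


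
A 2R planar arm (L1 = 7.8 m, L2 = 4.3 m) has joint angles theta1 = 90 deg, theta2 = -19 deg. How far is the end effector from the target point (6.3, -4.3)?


End effector via forward kinematics:
x = L1*cos(t1) + L2*cos(t1+t2) = 1.3999
y = L1*sin(t1) + L2*sin(t1+t2) = 11.8657
Distance to target:
d = sqrt((6.3 - 1.3999)^2 + (-4.3 - 11.8657)^2)
= sqrt(24.0106 + 261.3308)
= 16.8921 m


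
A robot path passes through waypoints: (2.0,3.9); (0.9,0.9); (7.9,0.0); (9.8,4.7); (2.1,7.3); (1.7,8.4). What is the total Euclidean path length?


Segment lengths:
  seg1 = sqrt((-1.1)^2 + (-3.0)^2) = 3.1953
  seg2 = sqrt((7.0)^2 + (-0.9)^2) = 7.0576
  seg3 = sqrt((1.9)^2 + (4.7)^2) = 5.0695
  seg4 = sqrt((-7.7)^2 + (2.6)^2) = 8.1271
  seg5 = sqrt((-0.4)^2 + (1.1)^2) = 1.1705
Total = 24.62


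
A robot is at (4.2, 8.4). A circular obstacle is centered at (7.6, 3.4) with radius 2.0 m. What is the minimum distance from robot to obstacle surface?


center_dist = sqrt((4.2-7.6)^2 + (8.4-3.4)^2)
= sqrt(11.56 + 25.0)
= 6.0465
min_dist = center_dist - radius = 6.0465 - 2.0 = 4.0465 m


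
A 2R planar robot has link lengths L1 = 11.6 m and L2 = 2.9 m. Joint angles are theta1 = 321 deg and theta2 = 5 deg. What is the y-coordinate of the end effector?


Convert angles to radians: theta1 = 5.6025, theta2 = 0.0873
y = L1*sin(theta1) + L2*sin(theta1+theta2)
y = -7.3001 + -1.6217
y = -8.9218


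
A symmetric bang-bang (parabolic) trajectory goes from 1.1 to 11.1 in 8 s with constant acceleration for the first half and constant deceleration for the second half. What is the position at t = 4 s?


Symmetric rest-to-rest: each phase covers (pf-p0)/2 in time T/2. 0.5*a*(T/2)^2 = (pf-p0)/2 => a = 4*(pf-p0)/T^2
a = 4*(11.1-1.1)/8^2 = 0.625
t = 4 is in the acceleration phase (t <= T/2).
p = p0 + 0.5*a*t^2 = 1.1 + 0.5*0.625*4^2
= 6.1


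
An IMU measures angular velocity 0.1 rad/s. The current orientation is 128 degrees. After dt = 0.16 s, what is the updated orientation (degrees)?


delta_theta = w * dt = 0.1 * 0.16 = 0.016 rad
= 0.9167 deg
theta_new = 128 + 0.9167 = 128.9167 deg


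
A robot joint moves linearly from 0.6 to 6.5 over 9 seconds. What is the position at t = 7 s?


s = t/T = 7/9 = 0.7778
p(t) = p0 + (pf-p0)*s
= 0.6 + (6.5 - 0.6) * 0.7778
= 5.1889


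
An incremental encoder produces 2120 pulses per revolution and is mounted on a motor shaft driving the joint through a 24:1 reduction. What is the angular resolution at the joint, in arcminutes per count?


counts per rev = 2120
effective counts at joint = 2120 * 24 = 50880
resolution = 360*60 / 50880
= 0.4245 arcmin/count


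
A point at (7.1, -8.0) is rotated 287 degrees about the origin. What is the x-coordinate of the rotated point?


x' = x*cos(theta) - y*sin(theta)
cos(287 deg) = 0.2924, sin(287 deg) = -0.9563
x' = 7.1 * 0.2924 - -8.0 * -0.9563
= 2.0758 - 7.6504
= -5.5746


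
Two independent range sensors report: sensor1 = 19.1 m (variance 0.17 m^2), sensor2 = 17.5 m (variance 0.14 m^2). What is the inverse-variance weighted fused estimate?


w1 = (1/var1) / (1/var1 + 1/var2)
   = 5.8824 / (5.8824 + 7.1429) = 0.4516
w2 = 1 - w1 = 0.5484
fused = w1*s1 + w2*s2 = 8.6258 + 9.5968
= 18.2226 m


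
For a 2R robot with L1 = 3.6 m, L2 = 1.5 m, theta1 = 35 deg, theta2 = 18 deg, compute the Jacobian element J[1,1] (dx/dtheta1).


J[1,1] = -L1*sin(t1) - L2*sin(t1+t2)
= -3.6*sin(35) - 1.5*sin(53)
= -3.2628


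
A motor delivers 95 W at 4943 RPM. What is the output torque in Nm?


omega = 4943 * 2*pi/60 = 517.6297 rad/s
tau = P / omega = 95 / 517.6297
= 0.1835 Nm


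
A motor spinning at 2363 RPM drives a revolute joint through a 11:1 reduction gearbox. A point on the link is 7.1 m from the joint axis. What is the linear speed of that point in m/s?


omega_motor = 2363 * 2*pi/60 = 247.4528 rad/s
omega_joint = omega_motor / 11 = 22.4957 rad/s
v = omega_joint * r = 22.4957 * 7.1
= 159.7195 m/s


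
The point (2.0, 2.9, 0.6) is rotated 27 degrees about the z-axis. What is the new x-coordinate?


Rotation about z-axis: x' = x*cos(theta) - y*sin(theta)
= 2.0 * 0.891 - 2.9 * 0.454
= 0.4654


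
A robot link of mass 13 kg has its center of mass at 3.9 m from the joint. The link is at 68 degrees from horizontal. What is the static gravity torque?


tau = m*g*L*cos(angle)
= 13 * 9.81 * 3.9 * cos(68 deg)
= 13 * 9.81 * 3.9 * 0.3746
= 186.317 Nm


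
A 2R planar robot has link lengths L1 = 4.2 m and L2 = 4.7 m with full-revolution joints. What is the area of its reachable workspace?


r_max = L1 + L2 = 8.9 m
r_min = |L1 - L2| = 0.5 m
Area = pi*(r_max^2 - r_min^2)
= pi*(79.21 - 0.25)
= pi * 78.96
= 248.0602 m^2


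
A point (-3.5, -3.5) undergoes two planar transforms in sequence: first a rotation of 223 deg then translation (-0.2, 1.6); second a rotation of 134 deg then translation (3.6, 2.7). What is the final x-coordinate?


After transform 1:
x1 = cos(223)*-3.5 - sin(223)*-3.5 + -0.2 = -0.0273
y1 = sin(223)*-3.5 + cos(223)*-3.5 + 1.6 = 6.5467
After transform 2:
x2 = cos(134)*-0.0273 - sin(134)*6.5467 + 3.6
= -1.0904


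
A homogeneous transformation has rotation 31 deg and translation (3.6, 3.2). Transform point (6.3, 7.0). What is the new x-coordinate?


x' = cos(theta)*px - sin(theta)*py + tx
= 0.8572*6.3 - 0.515*7.0 + 3.6
= 5.3949


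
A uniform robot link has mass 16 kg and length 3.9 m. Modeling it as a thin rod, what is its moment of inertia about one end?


I = (1/3) * m * L^2
= (1/3) * 16 * 3.9^2
= 0.333333 * 16 * 15.21
= 81.12 kg*m^2


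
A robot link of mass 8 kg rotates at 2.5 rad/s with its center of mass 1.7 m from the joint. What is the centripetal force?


F = m * omega^2 * r
= 8 * 2.5^2 * 1.7
= 8 * 6.25 * 1.7
= 85.0 N


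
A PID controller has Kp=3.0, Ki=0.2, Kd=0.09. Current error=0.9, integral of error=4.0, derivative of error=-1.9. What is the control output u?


u = Kp*e + Ki*int(e) + Kd*de/dt
= 3.0*0.9 + 0.2*4.0 + 0.09*(-1.9)
= 2.7 + 0.8 + -0.171
= 3.329


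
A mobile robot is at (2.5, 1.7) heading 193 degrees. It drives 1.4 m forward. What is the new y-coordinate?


y_new = y0 + d*sin(theta)
= 1.7 + 1.4*sin(193)
= 1.7 + -0.3149
= 1.3851


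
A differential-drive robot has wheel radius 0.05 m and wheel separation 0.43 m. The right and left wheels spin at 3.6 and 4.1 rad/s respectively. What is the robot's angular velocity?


vR = r*wR = 0.05*3.6 = 0.18 m/s
vL = r*wL = 0.05*4.1 = 0.205 m/s
v = (vR+vL)/2 = 0.1925 m/s
omega = (vR-vL)/L = -0.0581 rad/s
angular velocity = -0.0581 rad/s


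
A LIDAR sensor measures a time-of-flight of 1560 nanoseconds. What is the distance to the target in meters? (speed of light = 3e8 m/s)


tof = 1560 ns = 1.56e-06 s
dist = c * tof / 2
= 3e8 * 1.56e-06 / 2
= 234.0 m


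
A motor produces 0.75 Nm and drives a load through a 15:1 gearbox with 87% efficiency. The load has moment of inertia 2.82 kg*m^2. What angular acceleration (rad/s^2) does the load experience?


tau_out = tau_motor * N * eta
= 0.75 * 15 * 0.87 = 9.7875 Nm
alpha = tau_out / I = 9.7875 / 2.82
= 3.4707 rad/s^2


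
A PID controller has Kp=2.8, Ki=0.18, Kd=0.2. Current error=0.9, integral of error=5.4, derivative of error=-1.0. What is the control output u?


u = Kp*e + Ki*int(e) + Kd*de/dt
= 2.8*0.9 + 0.18*5.4 + 0.2*(-1.0)
= 2.52 + 0.972 + -0.2
= 3.292


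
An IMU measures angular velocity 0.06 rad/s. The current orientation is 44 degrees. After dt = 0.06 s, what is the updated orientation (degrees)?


delta_theta = w * dt = 0.06 * 0.06 = 0.0036 rad
= 0.2063 deg
theta_new = 44 + 0.2063 = 44.2063 deg


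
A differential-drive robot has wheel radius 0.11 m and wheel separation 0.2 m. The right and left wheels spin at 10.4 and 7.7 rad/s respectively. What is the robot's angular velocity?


vR = r*wR = 0.11*10.4 = 1.144 m/s
vL = r*wL = 0.11*7.7 = 0.847 m/s
v = (vR+vL)/2 = 0.9955 m/s
omega = (vR-vL)/L = 1.485 rad/s
angular velocity = 1.485 rad/s


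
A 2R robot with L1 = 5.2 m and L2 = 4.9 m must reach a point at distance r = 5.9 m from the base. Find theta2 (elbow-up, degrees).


cos(theta2) = (r^2 - L1^2 - L2^2) / (2*L1*L2)
cos(theta2) = (34.81 - 27.04 - 24.01) / 50.96
cos(theta2) = -0.318681
theta2 = 108.5832 degrees


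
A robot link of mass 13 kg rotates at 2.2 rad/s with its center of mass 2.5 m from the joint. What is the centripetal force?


F = m * omega^2 * r
= 13 * 2.2^2 * 2.5
= 13 * 4.84 * 2.5
= 157.3 N


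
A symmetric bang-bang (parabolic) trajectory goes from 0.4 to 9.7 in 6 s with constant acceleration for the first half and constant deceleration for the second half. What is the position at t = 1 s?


Symmetric rest-to-rest: each phase covers (pf-p0)/2 in time T/2. 0.5*a*(T/2)^2 = (pf-p0)/2 => a = 4*(pf-p0)/T^2
a = 4*(9.7-0.4)/6^2 = 1.0333
t = 1 is in the acceleration phase (t <= T/2).
p = p0 + 0.5*a*t^2 = 0.4 + 0.5*1.0333*1^2
= 0.9167


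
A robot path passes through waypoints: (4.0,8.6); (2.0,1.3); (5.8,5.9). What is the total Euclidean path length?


Segment lengths:
  seg1 = sqrt((-2.0)^2 + (-7.3)^2) = 7.569
  seg2 = sqrt((3.8)^2 + (4.6)^2) = 5.9666
Total = 13.5356


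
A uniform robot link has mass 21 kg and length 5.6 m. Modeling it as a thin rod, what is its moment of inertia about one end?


I = (1/3) * m * L^2
= (1/3) * 21 * 5.6^2
= 0.333333 * 21 * 31.36
= 219.52 kg*m^2


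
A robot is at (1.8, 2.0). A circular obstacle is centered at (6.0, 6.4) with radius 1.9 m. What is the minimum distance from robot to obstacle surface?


center_dist = sqrt((1.8-6.0)^2 + (2.0-6.4)^2)
= sqrt(17.64 + 19.36)
= 6.0828
min_dist = center_dist - radius = 6.0828 - 1.9 = 4.1828 m


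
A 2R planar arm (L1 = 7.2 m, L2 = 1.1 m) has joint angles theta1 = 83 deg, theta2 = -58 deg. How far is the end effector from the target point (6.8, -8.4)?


End effector via forward kinematics:
x = L1*cos(t1) + L2*cos(t1+t2) = 1.8744
y = L1*sin(t1) + L2*sin(t1+t2) = 7.6112
Distance to target:
d = sqrt((6.8 - 1.8744)^2 + (-8.4 - 7.6112)^2)
= sqrt(24.2616 + 256.3589)
= 16.7517 m


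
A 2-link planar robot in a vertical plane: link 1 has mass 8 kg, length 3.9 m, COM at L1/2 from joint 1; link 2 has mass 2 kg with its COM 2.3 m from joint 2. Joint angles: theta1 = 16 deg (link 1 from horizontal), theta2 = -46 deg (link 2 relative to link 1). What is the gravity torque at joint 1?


Horizontal distance from joint 1 to link-1 COM:
  x_c1 = (L1/2)*cos(t1) = 1.95 * 0.9613 = 1.8745 m
Horizontal distance from joint 1 to link-2 COM:
  x_c2 = L1*cos(t1) + Lc2*cos(t1+t2)
       = 3.9*0.9613 + 2.3*0.866 = 5.7408 m
tau1 = m1*g*x_c1 + m2*g*x_c2
     = 8*9.81*1.8745 + 2*9.81*5.7408
     = 147.1076 + 112.6341
     = 259.7417 Nm


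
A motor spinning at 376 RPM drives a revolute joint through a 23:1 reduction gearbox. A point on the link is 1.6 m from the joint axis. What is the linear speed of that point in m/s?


omega_motor = 376 * 2*pi/60 = 39.3746 rad/s
omega_joint = omega_motor / 23 = 1.7119 rad/s
v = omega_joint * r = 1.7119 * 1.6
= 2.7391 m/s


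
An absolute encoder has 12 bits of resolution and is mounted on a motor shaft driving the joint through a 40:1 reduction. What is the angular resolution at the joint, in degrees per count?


counts = 2^12 = 4096
effective counts at joint = 4096 * 40 = 163840
resolution = 360 / 163840
= 0.0022 deg/count


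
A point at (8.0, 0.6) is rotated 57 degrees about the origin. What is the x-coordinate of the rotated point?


x' = x*cos(theta) - y*sin(theta)
cos(57 deg) = 0.5446, sin(57 deg) = 0.8387
x' = 8.0 * 0.5446 - 0.6 * 0.8387
= 4.3571 - 0.5032
= 3.8539


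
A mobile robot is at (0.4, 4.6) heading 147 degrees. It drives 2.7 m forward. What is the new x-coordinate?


x_new = x0 + d*cos(theta)
= 0.4 + 2.7*cos(147)
= 0.4 + -2.2644
= -1.8644


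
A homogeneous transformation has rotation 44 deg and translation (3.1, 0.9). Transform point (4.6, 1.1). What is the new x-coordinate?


x' = cos(theta)*px - sin(theta)*py + tx
= 0.7193*4.6 - 0.6947*1.1 + 3.1
= 5.6448


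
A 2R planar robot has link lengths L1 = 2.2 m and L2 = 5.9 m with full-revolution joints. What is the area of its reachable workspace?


r_max = L1 + L2 = 8.1 m
r_min = |L1 - L2| = 3.7 m
Area = pi*(r_max^2 - r_min^2)
= pi*(65.61 - 13.69)
= pi * 51.92
= 163.1115 m^2


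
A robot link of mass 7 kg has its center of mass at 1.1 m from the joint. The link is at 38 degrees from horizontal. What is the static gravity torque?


tau = m*g*L*cos(angle)
= 7 * 9.81 * 1.1 * cos(38 deg)
= 7 * 9.81 * 1.1 * 0.788
= 59.524 Nm


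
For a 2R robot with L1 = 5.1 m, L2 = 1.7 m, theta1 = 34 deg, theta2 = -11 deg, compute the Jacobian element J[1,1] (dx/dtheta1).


J[1,1] = -L1*sin(t1) - L2*sin(t1+t2)
= -5.1*sin(34) - 1.7*sin(23)
= -3.5161


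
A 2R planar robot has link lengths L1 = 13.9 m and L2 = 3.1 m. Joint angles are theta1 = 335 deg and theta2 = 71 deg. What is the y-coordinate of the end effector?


Convert angles to radians: theta1 = 5.8469, theta2 = 1.2392
y = L1*sin(theta1) + L2*sin(theta1+theta2)
y = -5.8744 + 2.23
y = -3.6444


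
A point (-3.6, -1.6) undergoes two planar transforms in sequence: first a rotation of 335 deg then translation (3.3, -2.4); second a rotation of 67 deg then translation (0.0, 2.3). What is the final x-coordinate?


After transform 1:
x1 = cos(335)*-3.6 - sin(335)*-1.6 + 3.3 = -0.6389
y1 = sin(335)*-3.6 + cos(335)*-1.6 + -2.4 = -2.3287
After transform 2:
x2 = cos(67)*-0.6389 - sin(67)*-2.3287 + 0.0
= 1.8939


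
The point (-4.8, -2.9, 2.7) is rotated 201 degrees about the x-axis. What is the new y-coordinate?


Rotation about x-axis: y' = y*cos(theta) - z*sin(theta)
= -2.9 * -0.9336 - 2.7 * -0.3584
= 3.675


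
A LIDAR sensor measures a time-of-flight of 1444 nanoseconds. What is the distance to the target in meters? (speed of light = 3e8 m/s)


tof = 1444 ns = 1.444e-06 s
dist = c * tof / 2
= 3e8 * 1.444e-06 / 2
= 216.6 m


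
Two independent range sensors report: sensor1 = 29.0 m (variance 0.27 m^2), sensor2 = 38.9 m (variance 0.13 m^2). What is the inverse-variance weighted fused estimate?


w1 = (1/var1) / (1/var1 + 1/var2)
   = 3.7037 / (3.7037 + 7.6923) = 0.325
w2 = 1 - w1 = 0.675
fused = w1*s1 + w2*s2 = 9.425 + 26.2575
= 35.6825 m


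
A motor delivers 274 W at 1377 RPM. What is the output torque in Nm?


omega = 1377 * 2*pi/60 = 144.1991 rad/s
tau = P / omega = 274 / 144.1991
= 1.9002 Nm


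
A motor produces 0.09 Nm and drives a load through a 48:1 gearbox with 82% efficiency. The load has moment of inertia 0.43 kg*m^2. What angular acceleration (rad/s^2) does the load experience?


tau_out = tau_motor * N * eta
= 0.09 * 48 * 0.82 = 3.5424 Nm
alpha = tau_out / I = 3.5424 / 0.43
= 8.2381 rad/s^2


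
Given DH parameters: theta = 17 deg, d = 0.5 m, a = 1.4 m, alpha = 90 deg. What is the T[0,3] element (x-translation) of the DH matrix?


T[0,3] = a * cos(theta)
= 1.4 * cos(17 deg)
= 1.4 * 0.9563
= 1.3388


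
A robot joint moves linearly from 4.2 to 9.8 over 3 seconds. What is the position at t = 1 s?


s = t/T = 1/3 = 0.3333
p(t) = p0 + (pf-p0)*s
= 4.2 + (9.8 - 4.2) * 0.3333
= 6.0667


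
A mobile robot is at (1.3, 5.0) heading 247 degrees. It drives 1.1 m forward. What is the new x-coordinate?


x_new = x0 + d*cos(theta)
= 1.3 + 1.1*cos(247)
= 1.3 + -0.4298
= 0.8702


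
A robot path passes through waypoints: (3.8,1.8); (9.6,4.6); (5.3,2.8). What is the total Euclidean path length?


Segment lengths:
  seg1 = sqrt((5.8)^2 + (2.8)^2) = 6.4405
  seg2 = sqrt((-4.3)^2 + (-1.8)^2) = 4.6615
Total = 11.102


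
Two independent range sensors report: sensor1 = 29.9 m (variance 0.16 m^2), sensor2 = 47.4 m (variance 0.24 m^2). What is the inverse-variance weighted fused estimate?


w1 = (1/var1) / (1/var1 + 1/var2)
   = 6.25 / (6.25 + 4.1667) = 0.6
w2 = 1 - w1 = 0.4
fused = w1*s1 + w2*s2 = 17.94 + 18.96
= 36.9 m


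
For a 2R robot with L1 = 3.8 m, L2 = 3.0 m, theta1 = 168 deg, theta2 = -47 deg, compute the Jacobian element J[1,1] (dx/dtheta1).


J[1,1] = -L1*sin(t1) - L2*sin(t1+t2)
= -3.8*sin(168) - 3.0*sin(121)
= -3.3616


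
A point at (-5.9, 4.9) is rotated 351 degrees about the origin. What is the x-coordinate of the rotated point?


x' = x*cos(theta) - y*sin(theta)
cos(351 deg) = 0.9877, sin(351 deg) = -0.1564
x' = -5.9 * 0.9877 - 4.9 * -0.1564
= -5.8274 - -0.7665
= -5.0608


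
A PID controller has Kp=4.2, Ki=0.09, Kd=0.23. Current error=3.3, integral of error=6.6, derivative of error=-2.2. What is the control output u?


u = Kp*e + Ki*int(e) + Kd*de/dt
= 4.2*3.3 + 0.09*6.6 + 0.23*(-2.2)
= 13.86 + 0.594 + -0.506
= 13.948


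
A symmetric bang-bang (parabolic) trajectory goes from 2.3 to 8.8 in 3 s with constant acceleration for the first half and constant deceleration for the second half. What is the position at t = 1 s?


Symmetric rest-to-rest: each phase covers (pf-p0)/2 in time T/2. 0.5*a*(T/2)^2 = (pf-p0)/2 => a = 4*(pf-p0)/T^2
a = 4*(8.8-2.3)/3^2 = 2.8889
t = 1 is in the acceleration phase (t <= T/2).
p = p0 + 0.5*a*t^2 = 2.3 + 0.5*2.8889*1^2
= 3.7444


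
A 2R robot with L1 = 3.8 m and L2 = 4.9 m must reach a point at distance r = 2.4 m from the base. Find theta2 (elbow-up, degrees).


cos(theta2) = (r^2 - L1^2 - L2^2) / (2*L1*L2)
cos(theta2) = (5.76 - 14.44 - 24.01) / 37.24
cos(theta2) = -0.87782
theta2 = 151.3804 degrees


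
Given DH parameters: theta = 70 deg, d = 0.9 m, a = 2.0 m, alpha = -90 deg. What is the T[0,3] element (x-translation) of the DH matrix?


T[0,3] = a * cos(theta)
= 2.0 * cos(70 deg)
= 2.0 * 0.342
= 0.684


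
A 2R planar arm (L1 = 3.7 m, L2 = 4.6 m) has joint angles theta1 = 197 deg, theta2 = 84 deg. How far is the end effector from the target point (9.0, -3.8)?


End effector via forward kinematics:
x = L1*cos(t1) + L2*cos(t1+t2) = -2.6606
y = L1*sin(t1) + L2*sin(t1+t2) = -5.5973
Distance to target:
d = sqrt((9.0 - -2.6606)^2 + (-3.8 - -5.5973)^2)
= sqrt(135.9697 + 3.2301)
= 11.7983 m


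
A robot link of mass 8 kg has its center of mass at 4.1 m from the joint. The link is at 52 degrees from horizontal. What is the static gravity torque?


tau = m*g*L*cos(angle)
= 8 * 9.81 * 4.1 * cos(52 deg)
= 8 * 9.81 * 4.1 * 0.6157
= 198.1002 Nm


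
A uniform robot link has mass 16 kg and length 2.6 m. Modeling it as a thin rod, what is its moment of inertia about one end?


I = (1/3) * m * L^2
= (1/3) * 16 * 2.6^2
= 0.333333 * 16 * 6.76
= 36.0533 kg*m^2


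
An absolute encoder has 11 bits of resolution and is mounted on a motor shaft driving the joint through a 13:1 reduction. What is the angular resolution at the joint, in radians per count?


counts = 2^11 = 2048
effective counts at joint = 2048 * 13 = 26624
resolution = 2*pi / 26624
= 2.3600e-04 rad/count


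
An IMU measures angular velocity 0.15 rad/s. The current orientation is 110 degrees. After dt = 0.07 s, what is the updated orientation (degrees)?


delta_theta = w * dt = 0.15 * 0.07 = 0.0105 rad
= 0.6016 deg
theta_new = 110 + 0.6016 = 110.6016 deg


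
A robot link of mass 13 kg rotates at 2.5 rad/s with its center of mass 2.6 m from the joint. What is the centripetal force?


F = m * omega^2 * r
= 13 * 2.5^2 * 2.6
= 13 * 6.25 * 2.6
= 211.25 N


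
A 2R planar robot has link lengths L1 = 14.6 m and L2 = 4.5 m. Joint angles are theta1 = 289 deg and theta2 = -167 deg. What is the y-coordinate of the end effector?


Convert angles to radians: theta1 = 5.044, theta2 = -2.9147
y = L1*sin(theta1) + L2*sin(theta1+theta2)
y = -13.8046 + 3.8162
y = -9.9884


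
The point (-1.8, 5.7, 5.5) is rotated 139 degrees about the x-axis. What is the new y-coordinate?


Rotation about x-axis: y' = y*cos(theta) - z*sin(theta)
= 5.7 * -0.7547 - 5.5 * 0.6561
= -7.9102


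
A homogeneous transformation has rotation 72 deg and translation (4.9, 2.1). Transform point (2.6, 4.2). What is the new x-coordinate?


x' = cos(theta)*px - sin(theta)*py + tx
= 0.309*2.6 - 0.9511*4.2 + 4.9
= 1.709


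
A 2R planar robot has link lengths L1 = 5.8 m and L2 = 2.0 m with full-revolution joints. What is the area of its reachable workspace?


r_max = L1 + L2 = 7.8 m
r_min = |L1 - L2| = 3.8 m
Area = pi*(r_max^2 - r_min^2)
= pi*(60.84 - 14.44)
= pi * 46.4
= 145.7699 m^2


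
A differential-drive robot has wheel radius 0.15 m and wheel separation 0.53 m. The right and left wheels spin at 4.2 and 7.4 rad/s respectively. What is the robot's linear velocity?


vR = r*wR = 0.15*4.2 = 0.63 m/s
vL = r*wL = 0.15*7.4 = 1.11 m/s
v = (vR+vL)/2 = 0.87 m/s
omega = (vR-vL)/L = -0.9057 rad/s
linear velocity = 0.87 m/s


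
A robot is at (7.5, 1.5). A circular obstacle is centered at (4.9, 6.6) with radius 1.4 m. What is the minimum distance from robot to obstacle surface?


center_dist = sqrt((7.5-4.9)^2 + (1.5-6.6)^2)
= sqrt(6.76 + 26.01)
= 5.7245
min_dist = center_dist - radius = 5.7245 - 1.4 = 4.3245 m


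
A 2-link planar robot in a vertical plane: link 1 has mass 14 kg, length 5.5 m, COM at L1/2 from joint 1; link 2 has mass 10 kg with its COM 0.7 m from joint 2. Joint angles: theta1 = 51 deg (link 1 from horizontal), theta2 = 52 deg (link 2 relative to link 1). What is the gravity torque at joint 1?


Horizontal distance from joint 1 to link-1 COM:
  x_c1 = (L1/2)*cos(t1) = 2.75 * 0.6293 = 1.7306 m
Horizontal distance from joint 1 to link-2 COM:
  x_c2 = L1*cos(t1) + Lc2*cos(t1+t2)
       = 5.5*0.6293 + 0.7*-0.225 = 3.3038 m
tau1 = m1*g*x_c1 + m2*g*x_c2
     = 14*9.81*1.7306 + 10*9.81*3.3038
     = 237.6849 + 324.1024
     = 561.7873 Nm


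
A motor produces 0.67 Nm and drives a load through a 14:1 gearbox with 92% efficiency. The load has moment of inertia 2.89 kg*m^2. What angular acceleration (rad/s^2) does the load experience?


tau_out = tau_motor * N * eta
= 0.67 * 14 * 0.92 = 8.6296 Nm
alpha = tau_out / I = 8.6296 / 2.89
= 2.986 rad/s^2


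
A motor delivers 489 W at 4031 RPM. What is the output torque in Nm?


omega = 4031 * 2*pi/60 = 422.1253 rad/s
tau = P / omega = 489 / 422.1253
= 1.1584 Nm


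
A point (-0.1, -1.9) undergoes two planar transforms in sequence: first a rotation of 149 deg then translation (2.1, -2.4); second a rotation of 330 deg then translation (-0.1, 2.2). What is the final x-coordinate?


After transform 1:
x1 = cos(149)*-0.1 - sin(149)*-1.9 + 2.1 = 3.1643
y1 = sin(149)*-0.1 + cos(149)*-1.9 + -2.4 = -0.8229
After transform 2:
x2 = cos(330)*3.1643 - sin(330)*-0.8229 + -0.1
= 2.2289


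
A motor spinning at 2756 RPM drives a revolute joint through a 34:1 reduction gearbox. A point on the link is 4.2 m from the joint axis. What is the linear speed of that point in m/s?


omega_motor = 2756 * 2*pi/60 = 288.6076 rad/s
omega_joint = omega_motor / 34 = 8.4885 rad/s
v = omega_joint * r = 8.4885 * 4.2
= 35.6515 m/s


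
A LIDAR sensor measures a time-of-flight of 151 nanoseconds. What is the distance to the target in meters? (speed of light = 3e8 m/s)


tof = 151 ns = 1.51e-07 s
dist = c * tof / 2
= 3e8 * 1.51e-07 / 2
= 22.65 m


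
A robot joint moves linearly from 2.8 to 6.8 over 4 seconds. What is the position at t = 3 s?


s = t/T = 3/4 = 0.75
p(t) = p0 + (pf-p0)*s
= 2.8 + (6.8 - 2.8) * 0.75
= 5.8


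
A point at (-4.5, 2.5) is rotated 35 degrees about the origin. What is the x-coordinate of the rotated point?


x' = x*cos(theta) - y*sin(theta)
cos(35 deg) = 0.8192, sin(35 deg) = 0.5736
x' = -4.5 * 0.8192 - 2.5 * 0.5736
= -3.6862 - 1.4339
= -5.1201


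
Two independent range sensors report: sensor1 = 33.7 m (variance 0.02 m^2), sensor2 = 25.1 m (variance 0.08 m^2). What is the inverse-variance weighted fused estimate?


w1 = (1/var1) / (1/var1 + 1/var2)
   = 50.0 / (50.0 + 12.5) = 0.8
w2 = 1 - w1 = 0.2
fused = w1*s1 + w2*s2 = 26.96 + 5.02
= 31.98 m


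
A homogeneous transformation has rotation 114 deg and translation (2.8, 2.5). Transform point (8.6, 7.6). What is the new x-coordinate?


x' = cos(theta)*px - sin(theta)*py + tx
= -0.4067*8.6 - 0.9135*7.6 + 2.8
= -7.6409


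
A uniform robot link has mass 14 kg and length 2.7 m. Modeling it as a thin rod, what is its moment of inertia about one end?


I = (1/3) * m * L^2
= (1/3) * 14 * 2.7^2
= 0.333333 * 14 * 7.29
= 34.02 kg*m^2


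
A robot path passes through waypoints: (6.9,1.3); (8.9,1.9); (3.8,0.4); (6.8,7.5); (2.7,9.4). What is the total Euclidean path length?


Segment lengths:
  seg1 = sqrt((2.0)^2 + (0.6)^2) = 2.0881
  seg2 = sqrt((-5.1)^2 + (-1.5)^2) = 5.316
  seg3 = sqrt((3.0)^2 + (7.1)^2) = 7.7078
  seg4 = sqrt((-4.1)^2 + (1.9)^2) = 4.5188
Total = 19.6307


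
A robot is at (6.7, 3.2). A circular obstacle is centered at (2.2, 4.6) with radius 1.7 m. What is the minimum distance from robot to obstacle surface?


center_dist = sqrt((6.7-2.2)^2 + (3.2-4.6)^2)
= sqrt(20.25 + 1.96)
= 4.7127
min_dist = center_dist - radius = 4.7127 - 1.7 = 3.0127 m


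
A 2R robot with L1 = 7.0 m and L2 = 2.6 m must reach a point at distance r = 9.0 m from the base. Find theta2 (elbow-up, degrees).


cos(theta2) = (r^2 - L1^2 - L2^2) / (2*L1*L2)
cos(theta2) = (81.0 - 49.0 - 6.76) / 36.4
cos(theta2) = 0.693407
theta2 = 46.0996 degrees


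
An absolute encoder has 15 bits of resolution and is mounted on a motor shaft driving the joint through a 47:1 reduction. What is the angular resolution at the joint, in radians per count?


counts = 2^15 = 32768
effective counts at joint = 32768 * 47 = 1540096
resolution = 2*pi / 1540096
= 4.0797e-06 rad/count


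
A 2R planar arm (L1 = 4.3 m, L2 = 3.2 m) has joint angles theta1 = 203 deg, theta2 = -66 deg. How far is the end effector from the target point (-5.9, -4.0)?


End effector via forward kinematics:
x = L1*cos(t1) + L2*cos(t1+t2) = -6.2985
y = L1*sin(t1) + L2*sin(t1+t2) = 0.5023
Distance to target:
d = sqrt((-5.9 - -6.2985)^2 + (-4.0 - 0.5023)^2)
= sqrt(0.1588 + 20.2703)
= 4.5199 m


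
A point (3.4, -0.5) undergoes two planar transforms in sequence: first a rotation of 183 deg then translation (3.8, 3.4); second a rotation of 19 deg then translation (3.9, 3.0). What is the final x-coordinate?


After transform 1:
x1 = cos(183)*3.4 - sin(183)*-0.5 + 3.8 = 0.3785
y1 = sin(183)*3.4 + cos(183)*-0.5 + 3.4 = 3.7214
After transform 2:
x2 = cos(19)*0.3785 - sin(19)*3.7214 + 3.9
= 3.0463


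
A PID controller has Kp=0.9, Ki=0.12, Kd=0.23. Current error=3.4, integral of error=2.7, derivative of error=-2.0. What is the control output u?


u = Kp*e + Ki*int(e) + Kd*de/dt
= 0.9*3.4 + 0.12*2.7 + 0.23*(-2.0)
= 3.06 + 0.324 + -0.46
= 2.924


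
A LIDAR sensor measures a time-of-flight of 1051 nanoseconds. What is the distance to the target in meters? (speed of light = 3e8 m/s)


tof = 1051 ns = 1.051e-06 s
dist = c * tof / 2
= 3e8 * 1.051e-06 / 2
= 157.65 m


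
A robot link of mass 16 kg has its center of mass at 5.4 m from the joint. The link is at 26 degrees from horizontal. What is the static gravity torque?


tau = m*g*L*cos(angle)
= 16 * 9.81 * 5.4 * cos(26 deg)
= 16 * 9.81 * 5.4 * 0.8988
= 761.8035 Nm


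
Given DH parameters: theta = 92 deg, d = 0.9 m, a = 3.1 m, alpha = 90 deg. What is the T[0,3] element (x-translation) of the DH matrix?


T[0,3] = a * cos(theta)
= 3.1 * cos(92 deg)
= 3.1 * -0.0349
= -0.1082


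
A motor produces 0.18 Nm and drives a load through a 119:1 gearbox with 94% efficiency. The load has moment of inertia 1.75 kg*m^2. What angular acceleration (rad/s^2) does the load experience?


tau_out = tau_motor * N * eta
= 0.18 * 119 * 0.94 = 20.1348 Nm
alpha = tau_out / I = 20.1348 / 1.75
= 11.5056 rad/s^2


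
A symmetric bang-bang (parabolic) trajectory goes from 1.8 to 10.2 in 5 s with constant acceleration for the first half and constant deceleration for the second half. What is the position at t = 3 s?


Symmetric rest-to-rest: each phase covers (pf-p0)/2 in time T/2. 0.5*a*(T/2)^2 = (pf-p0)/2 => a = 4*(pf-p0)/T^2
a = 4*(10.2-1.8)/5^2 = 1.344
t = 3 is in the deceleration phase (t > T/2).
p = pf - 0.5*a*(T-t)^2 = 10.2 - 0.5*1.344*2^2
= 7.512


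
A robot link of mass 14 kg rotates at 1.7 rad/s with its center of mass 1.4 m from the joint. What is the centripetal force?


F = m * omega^2 * r
= 14 * 1.7^2 * 1.4
= 14 * 2.89 * 1.4
= 56.644 N


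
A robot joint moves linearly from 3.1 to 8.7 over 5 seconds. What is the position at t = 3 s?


s = t/T = 3/5 = 0.6
p(t) = p0 + (pf-p0)*s
= 3.1 + (8.7 - 3.1) * 0.6
= 6.46


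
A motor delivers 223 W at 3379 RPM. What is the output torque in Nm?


omega = 3379 * 2*pi/60 = 353.8481 rad/s
tau = P / omega = 223 / 353.8481
= 0.6302 Nm


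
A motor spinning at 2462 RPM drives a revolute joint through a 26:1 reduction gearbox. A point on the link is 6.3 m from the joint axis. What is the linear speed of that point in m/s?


omega_motor = 2462 * 2*pi/60 = 257.82 rad/s
omega_joint = omega_motor / 26 = 9.9162 rad/s
v = omega_joint * r = 9.9162 * 6.3
= 62.4718 m/s


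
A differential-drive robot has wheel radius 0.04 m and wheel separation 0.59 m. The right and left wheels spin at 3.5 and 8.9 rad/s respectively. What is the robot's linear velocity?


vR = r*wR = 0.04*3.5 = 0.14 m/s
vL = r*wL = 0.04*8.9 = 0.356 m/s
v = (vR+vL)/2 = 0.248 m/s
omega = (vR-vL)/L = -0.3661 rad/s
linear velocity = 0.248 m/s


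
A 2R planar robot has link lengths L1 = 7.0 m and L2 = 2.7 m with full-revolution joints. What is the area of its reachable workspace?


r_max = L1 + L2 = 9.7 m
r_min = |L1 - L2| = 4.3 m
Area = pi*(r_max^2 - r_min^2)
= pi*(94.09 - 18.49)
= pi * 75.6
= 237.5044 m^2


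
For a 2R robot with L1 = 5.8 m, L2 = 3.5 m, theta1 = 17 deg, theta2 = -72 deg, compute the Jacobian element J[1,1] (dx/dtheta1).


J[1,1] = -L1*sin(t1) - L2*sin(t1+t2)
= -5.8*sin(17) - 3.5*sin(-55)
= 1.1713


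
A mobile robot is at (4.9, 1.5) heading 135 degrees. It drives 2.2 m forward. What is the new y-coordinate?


y_new = y0 + d*sin(theta)
= 1.5 + 2.2*sin(135)
= 1.5 + 1.5556
= 3.0556


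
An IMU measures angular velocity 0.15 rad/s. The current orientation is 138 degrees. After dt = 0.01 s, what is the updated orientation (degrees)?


delta_theta = w * dt = 0.15 * 0.01 = 0.0015 rad
= 0.0859 deg
theta_new = 138 + 0.0859 = 138.0859 deg


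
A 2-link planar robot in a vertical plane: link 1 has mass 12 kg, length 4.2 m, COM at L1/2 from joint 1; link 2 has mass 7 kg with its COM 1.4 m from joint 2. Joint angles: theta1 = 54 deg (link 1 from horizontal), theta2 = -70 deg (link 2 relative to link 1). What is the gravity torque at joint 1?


Horizontal distance from joint 1 to link-1 COM:
  x_c1 = (L1/2)*cos(t1) = 2.1 * 0.5878 = 1.2343 m
Horizontal distance from joint 1 to link-2 COM:
  x_c2 = L1*cos(t1) + Lc2*cos(t1+t2)
       = 4.2*0.5878 + 1.4*0.9613 = 3.8145 m
tau1 = m1*g*x_c1 + m2*g*x_c2
     = 12*9.81*1.2343 + 7*9.81*3.8145
     = 145.3076 + 261.9393
     = 407.2468 Nm


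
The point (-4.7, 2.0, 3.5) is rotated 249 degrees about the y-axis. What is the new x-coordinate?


Rotation about y-axis: x' = x*cos(theta) + z*sin(theta)
= -4.7 * -0.3584 + 3.5 * -0.9336
= -1.5832


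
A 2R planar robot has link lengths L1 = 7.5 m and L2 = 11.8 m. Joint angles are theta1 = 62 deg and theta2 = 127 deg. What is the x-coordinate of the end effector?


Convert angles to radians: theta1 = 1.0821, theta2 = 2.2166
x = L1*cos(theta1) + L2*cos(theta1+theta2)
x = 3.521 + -11.6547
x = -8.1337


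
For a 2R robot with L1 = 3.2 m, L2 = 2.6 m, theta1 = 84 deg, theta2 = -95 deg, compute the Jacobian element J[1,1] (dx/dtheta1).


J[1,1] = -L1*sin(t1) - L2*sin(t1+t2)
= -3.2*sin(84) - 2.6*sin(-11)
= -2.6864
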